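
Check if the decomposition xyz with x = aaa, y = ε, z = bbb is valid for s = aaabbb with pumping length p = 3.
Violated: |y| > 0

The decomposition x = aaa, y = ε, z = bbb for s = aaabbb with p = 3
violates the constraint: |y| > 0

|y| = 0, but the pumping lemma requires |y| > 0 (y must be non-empty).

Pumping lemma constraints:
1. xyz = s (decomposition is valid)
2. |xy| ≤ p
3. |y| > 0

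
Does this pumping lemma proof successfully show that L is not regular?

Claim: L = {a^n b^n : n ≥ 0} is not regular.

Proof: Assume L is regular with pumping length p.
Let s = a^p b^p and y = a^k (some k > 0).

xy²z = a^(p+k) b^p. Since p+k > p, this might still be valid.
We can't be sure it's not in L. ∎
The proof is INCORRECT.

Error: The conclusion is wrong.
xy²z = a^(p+k) b^p is definitely NOT in L because the number of a's (p+k) ≠ number of b's (p).
The proof incorrectly doubts what is actually a valid contradiction.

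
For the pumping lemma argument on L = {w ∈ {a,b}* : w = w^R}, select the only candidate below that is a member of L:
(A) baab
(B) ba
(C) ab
(A) baab

The pumping lemma is applied to a string s that lies in L, so first check membership of each option:
- (A) baab reversed is baab, the same string, so it is a palindrome and is in L ✓
- (B) ba reversed is ab ≠ ba, so it is not a palindrome and is not in L ✗
- (C) ab reversed is ba ≠ ab, so it is not a palindrome and is not in L ✗

Only (A) baab is in L, so it is the only candidate that could play the role of s.
(In a complete proof one picks s in terms of the pumping length p so that |s| ≥ p is guaranteed; a fixed string like baab illustrates the shape of such an s.)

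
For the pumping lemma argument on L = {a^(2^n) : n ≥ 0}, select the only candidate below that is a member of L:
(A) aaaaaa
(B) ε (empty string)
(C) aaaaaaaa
(C) aaaaaaaa

The pumping lemma is applied to a string s that lies in L, so first check membership of each option:
- (A) aaaaaa has length 6, strictly between 2^2 = 4 and 2^3 = 8, so it is not in L ✗
- (B) ε has length 0, which is not a power of 2, so it is not in L ✗
- (C) aaaaaaaa has length 8 = 2^3, so it is in L ✓

Only (C) aaaaaaaa is in L, so it is the only candidate that could play the role of s.
(In a complete proof one picks s in terms of the pumping length p so that |s| ≥ p is guaranteed; a fixed string like aaaaaaaa illustrates the shape of such an s.)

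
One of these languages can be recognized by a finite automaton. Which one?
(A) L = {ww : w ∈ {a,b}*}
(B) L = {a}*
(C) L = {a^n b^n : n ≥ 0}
(B) {a}*

(B) L = {a}* is regular.

This can be recognized by a finite automaton (DFA/NFA).
Regular expressions like {a}* define regular languages.

The other choices are not regular:
- {ww : w ∈ {a,b}*}: After pumping, the two halves no longer match
- {a^n b^n : n ≥ 0}: After pumping, the number of a's and b's become unequal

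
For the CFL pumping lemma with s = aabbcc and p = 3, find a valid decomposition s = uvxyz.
u='aa', v='b', x='b', y='c', z='c'

For s = aabbcc with pumping length p = 3:

One valid decomposition:
- u = 'aa'
- v = 'b'
- x = 'b'
- y = 'c'
- z = 'c'

Verification:
- uvxyz = 'aa' + 'b' + 'b' + 'c' + 'c' = aabbcc ✓
- |vxy| = |'bbc'| = 3 ≤ 3 ✓
- |vy| = |'bc'| = 2 > 0 ✓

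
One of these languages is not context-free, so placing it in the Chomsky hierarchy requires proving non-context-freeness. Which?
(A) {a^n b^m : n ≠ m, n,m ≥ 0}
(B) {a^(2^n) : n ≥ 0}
(B) {a^(2^n) : n ≥ 0}

(B) {a^(2^n) : n ≥ 0} requires the CFL pumping lemma.

- {a^n b^m : n ≠ m, n,m ≥ 0} is context-free (but not regular)
  • Can be shown non-regular with the regular pumping lemma
  • After pumping a's, we can make n = m

- {a^(2^n) : n ≥ 0} is NOT context-free
  • Requires the CFL pumping lemma to prove
  • Gaps between powers of 2 grow exponentially

The CFL pumping lemma is "stronger" in that it can prove non-membership
in the larger class of context-free languages.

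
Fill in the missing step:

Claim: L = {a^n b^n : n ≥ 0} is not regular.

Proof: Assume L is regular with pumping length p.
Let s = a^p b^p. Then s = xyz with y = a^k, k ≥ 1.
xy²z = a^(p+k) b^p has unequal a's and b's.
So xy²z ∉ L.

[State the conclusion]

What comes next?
This contradicts the pumping lemma for regular languages,
which guarantees xy^i z ∈ L for all i ≥ 0.

Since our assumption that L is regular leads to a contradiction,
we conclude that L = {a^n b^n : n ≥ 0} is NOT regular. ∎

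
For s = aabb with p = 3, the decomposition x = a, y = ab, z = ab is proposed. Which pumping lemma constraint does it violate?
Violated: xyz = s

The decomposition x = a, y = ab, z = ab for s = aabb with p = 3
violates the constraint: xyz = s

xyz = 'a' + 'ab' + 'ab' = 'aabab' ≠ 'aabb' = s. The decomposition doesn't reconstruct s.

Pumping lemma constraints:
1. xyz = s (decomposition is valid)
2. |xy| ≤ p
3. |y| > 0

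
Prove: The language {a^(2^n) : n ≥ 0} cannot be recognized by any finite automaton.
Assume for contradiction that L is regular, and let p ≥ 1 be the pumping length given by the pumping lemma.
Choose s = a^(2^p). Then s ∈ L and |s| = 2^p ≥ p.
By the pumping lemma, s = xyz for some x, y, z with |xy| ≤ p, |y| ≥ 1, and xy^i z ∈ L for every i ≥ 0.
Here y = a^k for some k with 1 ≤ k ≤ |xy| ≤ p, and p < 2^p.

Take i = 2: |xy²z| = 2^p + k.
Now 2^p < 2^p + k ≤ 2^p + p < 2^p + 2^p = 2^(p+1).
So |xy²z| lies strictly between the consecutive powers of two 2^p and 2^(p+1), hence is not a power of 2, and xy²z ∉ L.

This contradicts the pumping lemma, which requires xy^i z ∈ L for all i ≥ 0.
Hence L = {a^(2^n) : n ≥ 0} is not regular. ∎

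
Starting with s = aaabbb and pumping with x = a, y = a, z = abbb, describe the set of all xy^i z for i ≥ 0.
{xy^i z : i ≥ 0} = {a^(2+i) b^3 : i ≥ 0} = {aabbb, aaabbb, aaaabbb, ...}

With x = a, y = a, z = abbb: Starting with aaabbb and pumping the second 'a', we get strings with 2+i a's followed by 3 b's for i = 0, 1, 2, ...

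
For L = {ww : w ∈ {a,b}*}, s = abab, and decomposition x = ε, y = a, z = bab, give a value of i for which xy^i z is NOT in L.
i = 2

xy²z = ε · aa · bab = aabab; aabab has odd length 5, so it cannot be written as ww and is not in L.
(Other choices also work, e.g. i = 0, 3; only i = 1 is guaranteed to stay in L since xy¹z = s.)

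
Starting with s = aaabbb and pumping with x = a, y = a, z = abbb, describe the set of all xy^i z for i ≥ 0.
{xy^i z : i ≥ 0} = {a^(2+i) b^3 : i ≥ 0} = {aabbb, aaabbb, aaaabbb, ...}

With x = a, y = a, z = abbb: Starting with aaabbb and pumping the second 'a', we get strings with 2+i a's followed by 3 b's for i = 0, 1, 2, ...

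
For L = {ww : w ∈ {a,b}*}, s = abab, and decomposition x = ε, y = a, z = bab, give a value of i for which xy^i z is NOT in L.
i = 2

xy²z = ε · aa · bab = aabab; aabab has odd length 5, so it cannot be written as ww and is not in L.
(Other choices also work, e.g. i = 0, 3; only i = 1 is guaranteed to stay in L since xy¹z = s.)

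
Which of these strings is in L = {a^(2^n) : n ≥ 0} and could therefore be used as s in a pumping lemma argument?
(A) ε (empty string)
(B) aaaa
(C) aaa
(B) aaaa

The pumping lemma is applied to a string s that lies in L, so first check membership of each option:
- (A) ε has length 0, which is not a power of 2, so it is not in L ✗
- (B) aaaa has length 4 = 2^2, so it is in L ✓
- (C) aaa has length 3, strictly between 2^1 = 2 and 2^2 = 4, so it is not in L ✗

Only (B) aaaa is in L, so it is the only candidate that could play the role of s.
(In a complete proof one picks s in terms of the pumping length p so that |s| ≥ p is guaranteed; a fixed string like aaaa illustrates the shape of such an s.)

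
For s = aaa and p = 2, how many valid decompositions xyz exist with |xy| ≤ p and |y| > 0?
3

For s = 'aaa' with pumping length p = 2:

Constraints: |xy| ≤ 2, |y| > 0

Valid decompositions (|xy| ≤ p, |y| ≥ 1):
  • x='', y='a', z='aa'
  • x='a', y='a', z='a'
  • x='', y='aa', z='a'

Total count: 3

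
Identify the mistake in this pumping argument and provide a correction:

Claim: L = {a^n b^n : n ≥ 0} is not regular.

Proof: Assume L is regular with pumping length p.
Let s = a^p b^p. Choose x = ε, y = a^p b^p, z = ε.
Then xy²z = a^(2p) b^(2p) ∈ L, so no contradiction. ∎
Error: The decomposition violates |xy| ≤ p. With y = a^p b^p, |xy| = |y| = 2p > p. (The proof also miscomputes xy²z, which would be a^p b^p a^p b^p rather than a^(2p) b^(2p), and it wrongly treats one harmless decomposition as settling the matter — the prover does not get to choose the decomposition.)

Correction: The pumping lemma requires |xy| ≤ p, and the argument must handle every decomposition satisfying |xy| ≤ p, |y| ≥ 1. Since s starts with p a's, any such y consists only of a's, say y = a^k with k ≥ 1. Then xy²z = a^(p+k) b^p has unequal numbers of a's and b's, so xy²z ∉ L — the required contradiction.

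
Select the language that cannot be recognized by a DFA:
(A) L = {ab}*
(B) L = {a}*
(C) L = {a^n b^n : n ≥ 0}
(C) {a^n b^n : n ≥ 0}

(C) L = {a^n b^n : n ≥ 0} is NOT regular.

The pumping lemma can be used to prove this:
After pumping, the number of a's and b's become unequal

The other languages are regular because they can be recognized by finite automata.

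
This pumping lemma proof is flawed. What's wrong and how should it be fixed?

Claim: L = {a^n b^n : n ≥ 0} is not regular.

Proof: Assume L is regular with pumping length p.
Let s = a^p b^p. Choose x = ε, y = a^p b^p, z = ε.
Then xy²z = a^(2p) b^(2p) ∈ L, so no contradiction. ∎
Error: The decomposition violates |xy| ≤ p. With y = a^p b^p, |xy| = |y| = 2p > p. (The proof also miscomputes xy²z, which would be a^p b^p a^p b^p rather than a^(2p) b^(2p), and it wrongly treats one harmless decomposition as settling the matter — the prover does not get to choose the decomposition.)

Correction: The pumping lemma requires |xy| ≤ p, and the argument must handle every decomposition satisfying |xy| ≤ p, |y| ≥ 1. Since s starts with p a's, any such y consists only of a's, say y = a^k with k ≥ 1. Then xy²z = a^(p+k) b^p has unequal numbers of a's and b's, so xy²z ∉ L — the required contradiction.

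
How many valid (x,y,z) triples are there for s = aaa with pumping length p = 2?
3

For s = 'aaa' with pumping length p = 2:

Constraints: |xy| ≤ 2, |y| > 0

Valid decompositions (|xy| ≤ p, |y| ≥ 1):
  • x='', y='a', z='aa'
  • x='a', y='a', z='a'
  • x='', y='aa', z='a'

Total count: 3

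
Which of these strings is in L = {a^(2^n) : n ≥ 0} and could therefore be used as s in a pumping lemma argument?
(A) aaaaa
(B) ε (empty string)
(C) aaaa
(C) aaaa

The pumping lemma is applied to a string s that lies in L, so first check membership of each option:
- (A) aaaaa has length 5, strictly between 2^2 = 4 and 2^3 = 8, so it is not in L ✗
- (B) ε has length 0, which is not a power of 2, so it is not in L ✗
- (C) aaaa has length 4 = 2^2, so it is in L ✓

Only (C) aaaa is in L, so it is the only candidate that could play the role of s.
(In a complete proof one picks s in terms of the pumping length p so that |s| ≥ p is guaranteed; a fixed string like aaaa illustrates the shape of such an s.)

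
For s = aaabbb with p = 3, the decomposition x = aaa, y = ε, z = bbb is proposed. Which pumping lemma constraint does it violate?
Violated: |y| > 0

The decomposition x = aaa, y = ε, z = bbb for s = aaabbb with p = 3
violates the constraint: |y| > 0

|y| = 0, but the pumping lemma requires |y| > 0 (y must be non-empty).

Pumping lemma constraints:
1. xyz = s (decomposition is valid)
2. |xy| ≤ p
3. |y| > 0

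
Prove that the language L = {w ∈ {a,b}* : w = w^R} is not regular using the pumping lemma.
Assume for contradiction that L is regular, and let p ≥ 1 be the pumping length given by the pumping lemma.
Choose s = a^p b a^p. Then s ∈ L (it reads the same in both directions) and |s| = 2p + 1 ≥ p.
By the pumping lemma, s = xyz for some x, y, z with |xy| ≤ p, |y| ≥ 1, and xy^i z ∈ L for every i ≥ 0.
Since |xy| ≤ p and the first p symbols of s are all a's, y = a^k for some k with 1 ≤ k ≤ p.

Take i = 0: xy⁰z = a^(p − k) b a^p.
Its reversal is a^p b a^(p − k). These differ because the block of a's before the unique b has length p − k in one and p in the other, and p − k ≠ p since k ≥ 1. So xy⁰z is not a palindrome, i.e. xy⁰z ∉ L.

This contradicts the pumping lemma, which requires xy^i z ∈ L for all i ≥ 0.
Hence L = {w ∈ {a,b}* : w = w^R} is not regular. ∎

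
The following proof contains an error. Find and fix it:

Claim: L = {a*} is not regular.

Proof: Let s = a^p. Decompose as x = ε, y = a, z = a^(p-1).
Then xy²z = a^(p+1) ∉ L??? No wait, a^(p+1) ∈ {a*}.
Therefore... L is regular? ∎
Error: The proof attempts to show a*  is not regular, but a* IS regular!

Correction: a* is a regular language (recognized by a simple DFA with one accepting state and self-loop on 'a'). The pumping lemma can only prove non-regularity, not regularity. For regular languages, pumping always works.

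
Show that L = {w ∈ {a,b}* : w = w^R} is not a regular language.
Assume for contradiction that L is regular, and let p ≥ 1 be the pumping length given by the pumping lemma.
Choose s = a^p b a^p. Then s ∈ L (it reads the same in both directions) and |s| = 2p + 1 ≥ p.
By the pumping lemma, s = xyz for some x, y, z with |xy| ≤ p, |y| ≥ 1, and xy^i z ∈ L for every i ≥ 0.
Since |xy| ≤ p and the first p symbols of s are all a's, y = a^k for some k with 1 ≤ k ≤ p.

Take i = 2: xy²z = a^(p + k) b a^p.
Its reversal is a^p b a^(p + k). These differ because the block of a's before the unique b has length p + k in one and p in the other, and p + k ≠ p since k ≥ 1. So xy²z is not a palindrome, i.e. xy²z ∉ L.

This contradicts the pumping lemma, which requires xy^i z ∈ L for all i ≥ 0.
Hence L = {w ∈ {a,b}* : w = w^R} is not regular. ∎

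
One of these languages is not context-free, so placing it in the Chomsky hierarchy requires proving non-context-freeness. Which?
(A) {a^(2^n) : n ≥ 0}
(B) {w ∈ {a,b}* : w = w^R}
(A) {a^(2^n) : n ≥ 0}

(A) {a^(2^n) : n ≥ 0} requires the CFL pumping lemma.

- {w ∈ {a,b}* : w = w^R} is context-free (but not regular)
  • Can be shown non-regular with the regular pumping lemma
  • After pumping, the string is no longer symmetric

- {a^(2^n) : n ≥ 0} is NOT context-free
  • Requires the CFL pumping lemma to prove
  • Gaps between powers of 2 grow exponentially

The CFL pumping lemma is "stronger" in that it can prove non-membership
in the larger class of context-free languages.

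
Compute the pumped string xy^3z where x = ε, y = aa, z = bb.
aaaaaabb

Given x = '', y = 'aa', z = 'bb' and i = 3:

xy^3z = x + y·y·...·y (3 times) + z
       = '' + 'aa'^3 + 'bb'
       = '' + 'aaaaaa' + 'bb'
       = 'aaaaaabb'

The pumped string is 'aaaaaabb' with length 8.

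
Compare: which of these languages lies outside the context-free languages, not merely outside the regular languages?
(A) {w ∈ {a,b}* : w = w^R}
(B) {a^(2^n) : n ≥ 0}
(B) {a^(2^n) : n ≥ 0}

(B) {a^(2^n) : n ≥ 0} requires the CFL pumping lemma.

- {w ∈ {a,b}* : w = w^R} is context-free (but not regular)
  • Can be shown non-regular with the regular pumping lemma
  • After pumping, the string is no longer symmetric

- {a^(2^n) : n ≥ 0} is NOT context-free
  • Requires the CFL pumping lemma to prove
  • Gaps between powers of 2 grow exponentially

The CFL pumping lemma is "stronger" in that it can prove non-membership
in the larger class of context-free languages.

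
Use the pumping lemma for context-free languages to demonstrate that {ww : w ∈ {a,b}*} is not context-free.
Assume for contradiction that L is context-free, and let p ≥ 1 be the pumping length given by the pumping lemma for CFLs.
Choose s = a^p b^p a^p b^p. Then s ∈ L (take w = a^p b^p) and |s| = 4p ≥ p.
By the CFL pumping lemma, s = uvxyz for some u, v, x, y, z with |vxy| ≤ p, |vy| ≥ 1, and uv^i xy^i z ∈ L for every i ≥ 0.

Write s as four blocks A₁ B₁ A₂ B₂ with A₁ = A₂ = a^p and B₁ = B₂ = b^p. Since |vxy| ≤ p, the window vxy lies inside at most two adjacent blocks. Take i = 0 and let t = uxz, so |t| = 4p − |vy| with 1 ≤ |vy| ≤ p. If |t| is odd, t ∉ L immediately, so assume |vy| is even (hence |vy| ≥ 2) and |t|/2 = 2p − |vy|/2, which satisfies p ≤ |t|/2 ≤ 2p − 1.

Case 1 (vxy inside A₁B₁): t = a^(p−j) b^(p−l) a^p b^p with j + l = |vy|. The second half of t has length < 2p, so it is a suffix of the trailing a^p b^p and ends in b; the first half is a^(p−j) b^(p−l) a^((j+l)/2), which ends in a because (j+l)/2 ≥ 1. The halves differ, so t ∉ L.

Case 2 (vxy inside B₁A₂, straddling the middle): t = a^p b^(p−j) a^(p−l) b^p with j + l = |vy|. If t = ww, then w is a prefix of t of length ≥ p, so w begins with a^p; and w is a suffix of t of length ≥ p, so w ends with b^p. That forces |w| ≥ 2p, contradicting |w| = |t|/2 ≤ 2p − 1. So t ∉ L.

Case 3 (vxy inside A₂B₂): t = a^p b^p a^(p−j) b^(p−l) with j + l = |vy|. The first half of t is a prefix of a^p b^p, so it begins with a; the second half is b^((j+l)/2) a^(p−j) b^(p−l), which begins with b. The halves differ, so t ∉ L.

In every case uv⁰xy⁰z = uxz ∉ L.

This contradicts the CFL pumping lemma, which requires uv^i xy^i z ∈ L for all i ≥ 0.
Hence L = {ww : w ∈ {a,b}*} is not context-free. ∎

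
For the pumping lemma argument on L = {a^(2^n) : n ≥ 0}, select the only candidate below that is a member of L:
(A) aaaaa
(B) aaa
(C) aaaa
(C) aaaa

The pumping lemma is applied to a string s that lies in L, so first check membership of each option:
- (A) aaaaa has length 5, strictly between 2^2 = 4 and 2^3 = 8, so it is not in L ✗
- (B) aaa has length 3, strictly between 2^1 = 2 and 2^2 = 4, so it is not in L ✗
- (C) aaaa has length 4 = 2^2, so it is in L ✓

Only (C) aaaa is in L, so it is the only candidate that could play the role of s.
(In a complete proof one picks s in terms of the pumping length p so that |s| ≥ p is guaranteed; a fixed string like aaaa illustrates the shape of such an s.)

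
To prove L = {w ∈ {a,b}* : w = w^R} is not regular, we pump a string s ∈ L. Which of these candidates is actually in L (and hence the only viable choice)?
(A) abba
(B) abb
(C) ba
(A) abba

The pumping lemma is applied to a string s that lies in L, so first check membership of each option:
- (A) abba reversed is abba, the same string, so it is a palindrome and is in L ✓
- (B) abb reversed is bba ≠ abb, so it is not a palindrome and is not in L ✗
- (C) ba reversed is ab ≠ ba, so it is not a palindrome and is not in L ✗

Only (A) abba is in L, so it is the only candidate that could play the role of s.
(In a complete proof one picks s in terms of the pumping length p so that |s| ≥ p is guaranteed; a fixed string like abba illustrates the shape of such an s.)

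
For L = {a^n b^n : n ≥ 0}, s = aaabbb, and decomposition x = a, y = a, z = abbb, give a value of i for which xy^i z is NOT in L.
i = 2

xy²z = a · aa · abbb = aaaabbb; aaaabbb has 4 a's and 3 b's; 4 ≠ 3, so it is not in L.
(Other choices also work, e.g. i = 0, 3; only i = 1 is guaranteed to stay in L since xy¹z = s.)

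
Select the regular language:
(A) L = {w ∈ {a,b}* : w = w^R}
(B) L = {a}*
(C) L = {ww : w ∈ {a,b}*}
(B) {a}*

(B) L = {a}* is regular.

This can be recognized by a finite automaton (DFA/NFA).
Regular expressions like {a}* define regular languages.

The other choices are not regular:
- {ww : w ∈ {a,b}*}: After pumping, the two halves no longer match
- {w ∈ {a,b}* : w = w^R}: After pumping, the string is no longer symmetric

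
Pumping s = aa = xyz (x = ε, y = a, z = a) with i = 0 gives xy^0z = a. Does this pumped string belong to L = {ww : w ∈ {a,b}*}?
No

xy⁰z = ε · ε · a = a.
a has odd length 1, so it cannot be written as ww and is not in L.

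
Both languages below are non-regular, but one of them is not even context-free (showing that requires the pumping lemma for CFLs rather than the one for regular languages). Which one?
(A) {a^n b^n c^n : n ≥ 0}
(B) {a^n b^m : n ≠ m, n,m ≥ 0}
(A) {a^n b^n c^n : n ≥ 0}

(A) {a^n b^n c^n : n ≥ 0} requires the CFL pumping lemma.

- {a^n b^m : n ≠ m, n,m ≥ 0} is context-free (but not regular)
  • Can be shown non-regular with the regular pumping lemma
  • After pumping a's, we can make n = m

- {a^n b^n c^n : n ≥ 0} is NOT context-free
  • Requires the CFL pumping lemma to prove
  • Cannot maintain three equal counts simultaneously

The CFL pumping lemma is "stronger" in that it can prove non-membership
in the larger class of context-free languages.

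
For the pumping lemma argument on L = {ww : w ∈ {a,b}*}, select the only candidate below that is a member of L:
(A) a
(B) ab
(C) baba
(C) baba

The pumping lemma is applied to a string s that lies in L, so first check membership of each option:
- (A) a has odd length 1, so it cannot be written as ww and is not in L ✗
- (B) ab has length 2; its halves are a and b, which differ, so it is not in L ✗
- (C) baba splits into halves ba · ba, which are equal, so it is in L (w = ba) ✓

Only (C) baba is in L, so it is the only candidate that could play the role of s.
(In a complete proof one picks s in terms of the pumping length p so that |s| ≥ p is guaranteed; a fixed string like baba illustrates the shape of such an s.)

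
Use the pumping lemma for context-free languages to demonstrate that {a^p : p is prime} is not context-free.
Assume for contradiction that L is context-free, and let p ≥ 1 be the pumping length given by the pumping lemma for CFLs.
Choose a prime q with q ≥ p and let s = a^q. Then s ∈ L and |s| = q ≥ p.
By the CFL pumping lemma, s = uvxyz for some u, v, x, y, z with |vxy| ≤ p, |vy| ≥ 1, and uv^i xy^i z ∈ L for every i ≥ 0.
All symbols are a's, so only lengths matter: let k = |vy|, with 1 ≤ k ≤ p. Then |uv^i xy^i z| = q + (i − 1)k.

Take i = q + 1: the length is q + qk = q(k + 1).
Both factors satisfy q ≥ 2 and k + 1 ≥ 2, so q(k + 1) is composite and uv^(q+1) xy^(q+1) z ∉ L.

This contradicts the CFL pumping lemma, which requires uv^i xy^i z ∈ L for all i ≥ 0.
Hence L = {a^p : p is prime} is not context-free. ∎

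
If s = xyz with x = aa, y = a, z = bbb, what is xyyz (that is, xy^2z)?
aaaabbb

Given x = 'aa', y = 'a', z = 'bbb' and i = 2:

xy^2z = x + y·y·...·y (2 times) + z
       = 'aa' + 'a'^2 + 'bbb'
       = 'aa' + 'aa' + 'bbb'
       = 'aaaabbb'

The pumped string is 'aaaabbb' with length 7.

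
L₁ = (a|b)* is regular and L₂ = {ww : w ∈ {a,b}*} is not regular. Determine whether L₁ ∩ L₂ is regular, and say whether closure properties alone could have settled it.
No — L₁ ∩ L₂ is not regular.

(a|b)* is all strings over {a,b}, so L₁ ∩ L₂ = {ww : w ∈ {a,b}*} = L₂ itself, which is not regular (pump s = a^p b a^p b).

Note that the bare facts "L₁ regular, L₂ non-regular" do not settle the question by themselves: the closure of regular languages under ∪, ∩, complement and difference applies only when BOTH operands are regular. With a non-regular operand the result can come out regular or non-regular depending on the specific languages, so one has to work out L₁ ∩ L₂ for this particular pair, as above.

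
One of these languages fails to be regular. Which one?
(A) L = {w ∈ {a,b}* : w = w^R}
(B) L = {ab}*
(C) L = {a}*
(A) {w ∈ {a,b}* : w = w^R}

(A) L = {w ∈ {a,b}* : w = w^R} is NOT regular.

The pumping lemma can be used to prove this:
After pumping, the string is no longer symmetric

The other languages are regular because they can be recognized by finite automata.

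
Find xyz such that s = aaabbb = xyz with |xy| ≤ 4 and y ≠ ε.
x = 'a', y = 'aa', z = 'bbb'

For s = aaabbb and p = 4, one valid decomposition is:
- x = 'a' (length 1)
- y = 'aa' (length 2)
- z = 'bbb' (length 3)

Verification:
- xyz = 'a' + 'aa' + 'bbb' = aaabbb ✓
- |xy| = 3 ≤ 4 ✓
- |y| = 2 > 0 ✓

All pumping lemma constraints are satisfied.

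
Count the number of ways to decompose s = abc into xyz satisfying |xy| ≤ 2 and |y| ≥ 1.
3

For s = 'abc' with pumping length p = 2:

Constraints: |xy| ≤ 2, |y| > 0

Valid decompositions (|xy| ≤ p, |y| ≥ 1):
  • x='', y='a', z='bc'
  • x='a', y='b', z='c'
  • x='', y='ab', z='c'

Total count: 3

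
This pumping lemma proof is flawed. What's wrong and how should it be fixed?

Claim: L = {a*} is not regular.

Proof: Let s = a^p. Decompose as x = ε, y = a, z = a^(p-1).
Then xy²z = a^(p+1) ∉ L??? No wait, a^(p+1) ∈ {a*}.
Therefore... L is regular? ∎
Error: The proof attempts to show a*  is not regular, but a* IS regular!

Correction: a* is a regular language (recognized by a simple DFA with one accepting state and self-loop on 'a'). The pumping lemma can only prove non-regularity, not regularity. For regular languages, pumping always works.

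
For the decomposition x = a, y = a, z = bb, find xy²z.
aaabb

Given x = 'a', y = 'a', z = 'bb' and i = 2:

xy^2z = x + y·y·...·y (2 times) + z
       = 'a' + 'a'^2 + 'bb'
       = 'a' + 'aa' + 'bb'
       = 'aaabb'

The pumped string is 'aaabb' with length 5.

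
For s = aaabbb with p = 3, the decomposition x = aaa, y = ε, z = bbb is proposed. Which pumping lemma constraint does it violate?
Violated: |y| > 0

The decomposition x = aaa, y = ε, z = bbb for s = aaabbb with p = 3
violates the constraint: |y| > 0

|y| = 0, but the pumping lemma requires |y| > 0 (y must be non-empty).

Pumping lemma constraints:
1. xyz = s (decomposition is valid)
2. |xy| ≤ p
3. |y| > 0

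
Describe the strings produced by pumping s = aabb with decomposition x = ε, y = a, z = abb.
{xy^i z : i ≥ 0} = {a^(i+1) b^2 : i ≥ 0} = {abb, aabb, aaabb, ...}

With x = ε, y = a, z = abb: Starting with aabb and pumping the first 'a' (z = abb keeps the second 'a'), we get strings with i+1 a's followed by 2 b's for i = 0, 1, 2, ...; note bb is not produced because z always contributes one a.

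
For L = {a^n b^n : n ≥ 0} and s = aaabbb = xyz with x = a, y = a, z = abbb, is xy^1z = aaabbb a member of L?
Yes

xy¹z = a · a · abbb = aaabbb.
aaabbb = a^3 b^3 has equal counts (3 = 3), so it is in L.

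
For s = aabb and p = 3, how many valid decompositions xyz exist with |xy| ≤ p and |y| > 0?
6

For s = 'aabb' with pumping length p = 3:

Constraints: |xy| ≤ 3, |y| > 0

Valid decompositions (|xy| ≤ p, |y| ≥ 1):
  • x='', y='a', z='abb'
  • x='a', y='a', z='bb'
  • x='', y='aa', z='bb'
  • x='aa', y='b', z='b'
  • x='a', y='ab', z='b'
  • x='', y='aab', z='b'

Total count: 6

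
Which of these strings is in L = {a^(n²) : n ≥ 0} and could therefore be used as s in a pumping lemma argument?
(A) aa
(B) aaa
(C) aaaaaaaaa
(C) aaaaaaaaa

The pumping lemma is applied to a string s that lies in L, so first check membership of each option:
- (A) aa has length 2, strictly between 1² = 1 and 2² = 4, so it is not in L ✗
- (B) aaa has length 3, strictly between 1² = 1 and 2² = 4, so it is not in L ✗
- (C) aaaaaaaaa has length 9 = 3², a perfect square, so it is in L ✓

Only (C) aaaaaaaaa is in L, so it is the only candidate that could play the role of s.
(In a complete proof one picks s in terms of the pumping length p so that |s| ≥ p is guaranteed; a fixed string like aaaaaaaaa illustrates the shape of such an s.)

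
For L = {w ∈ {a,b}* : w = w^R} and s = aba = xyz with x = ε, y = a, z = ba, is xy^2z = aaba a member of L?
No

xy²z = ε · aa · ba = aaba.
aaba reversed is abaa ≠ aaba, so it is not a palindrome and is not in L.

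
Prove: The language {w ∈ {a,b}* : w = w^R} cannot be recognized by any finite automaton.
Assume for contradiction that L is regular, and let p ≥ 1 be the pumping length given by the pumping lemma.
Choose s = a^p b a^p. Then s ∈ L (it reads the same in both directions) and |s| = 2p + 1 ≥ p.
By the pumping lemma, s = xyz for some x, y, z with |xy| ≤ p, |y| ≥ 1, and xy^i z ∈ L for every i ≥ 0.
Since |xy| ≤ p and the first p symbols of s are all a's, y = a^k for some k with 1 ≤ k ≤ p.

Take i = 0: xy⁰z = a^(p − k) b a^p.
Its reversal is a^p b a^(p − k). These differ because the block of a's before the unique b has length p − k in one and p in the other, and p − k ≠ p since k ≥ 1. So xy⁰z is not a palindrome, i.e. xy⁰z ∉ L.

This contradicts the pumping lemma, which requires xy^i z ∈ L for all i ≥ 0.
Hence L = {w ∈ {a,b}* : w = w^R} is not regular. ∎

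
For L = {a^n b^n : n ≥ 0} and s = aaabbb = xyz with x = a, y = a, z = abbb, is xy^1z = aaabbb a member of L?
Yes

xy¹z = a · a · abbb = aaabbb.
aaabbb = a^3 b^3 has equal counts (3 = 3), so it is in L.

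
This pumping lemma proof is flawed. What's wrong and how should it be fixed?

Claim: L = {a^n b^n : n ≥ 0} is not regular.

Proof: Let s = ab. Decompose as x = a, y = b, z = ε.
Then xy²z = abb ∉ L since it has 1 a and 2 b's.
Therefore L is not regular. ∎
Error: The string s = ab might be shorter than the pumping length p.

Correction: Choose s = a^p b^p to ensure |s| ≥ p. Also, the decomposition is wrong: with |xy| ≤ p, y cannot include b's when s starts with p a's.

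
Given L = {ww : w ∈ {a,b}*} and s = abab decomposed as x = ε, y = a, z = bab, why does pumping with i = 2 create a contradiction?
xy²z = aabab ∉ L

Pumping with i = 2 replaces y = a by y² = aa:
- Original: s = xyz = abab; abab splits into halves ab · ab, which are equal, so it is in L (w = ab)
- Pumped: xy²z = ε · aa · bab = aabab
- aabab has odd length 5, so it cannot be written as ww and is not in L

The pumping lemma would require xy²z ∈ L, so this decomposition yields a contradiction.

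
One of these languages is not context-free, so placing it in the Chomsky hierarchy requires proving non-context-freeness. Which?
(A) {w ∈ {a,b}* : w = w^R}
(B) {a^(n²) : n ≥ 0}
(B) {a^(n²) : n ≥ 0}

(B) {a^(n²) : n ≥ 0} requires the CFL pumping lemma.

- {w ∈ {a,b}* : w = w^R} is context-free (but not regular)
  • Can be shown non-regular with the regular pumping lemma
  • After pumping, the string is no longer symmetric

- {a^(n²) : n ≥ 0} is NOT context-free
  • Requires the CFL pumping lemma to prove
  • Gaps between squares grow unboundedly

The CFL pumping lemma is "stronger" in that it can prove non-membership
in the larger class of context-free languages.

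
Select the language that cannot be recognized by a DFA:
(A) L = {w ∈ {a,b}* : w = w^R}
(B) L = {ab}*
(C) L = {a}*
(A) {w ∈ {a,b}* : w = w^R}

(A) L = {w ∈ {a,b}* : w = w^R} is NOT regular.

The pumping lemma can be used to prove this:
After pumping, the string is no longer symmetric

The other languages are regular because they can be recognized by finite automata.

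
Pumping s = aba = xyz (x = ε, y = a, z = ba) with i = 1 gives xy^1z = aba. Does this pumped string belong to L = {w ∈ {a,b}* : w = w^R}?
Yes

xy¹z = ε · a · ba = aba.
aba reversed is aba, the same string, so it is a palindrome and is in L.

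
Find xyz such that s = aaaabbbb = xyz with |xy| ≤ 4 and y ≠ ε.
x = 'aaa', y = 'a', z = 'bbbb'

For s = aaaabbbb and p = 4, one valid decomposition is:
- x = 'aaa' (length 3)
- y = 'a' (length 1)
- z = 'bbbb' (length 4)

Verification:
- xyz = 'aaa' + 'a' + 'bbbb' = aaaabbbb ✓
- |xy| = 4 ≤ 4 ✓
- |y| = 1 > 0 ✓

All pumping lemma constraints are satisfied.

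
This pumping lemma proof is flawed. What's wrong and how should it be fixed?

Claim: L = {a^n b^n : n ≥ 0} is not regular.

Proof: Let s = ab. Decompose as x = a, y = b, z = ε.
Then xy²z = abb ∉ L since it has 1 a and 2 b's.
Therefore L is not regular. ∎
Error: The string s = ab might be shorter than the pumping length p.

Correction: Choose s = a^p b^p to ensure |s| ≥ p. Also, the decomposition is wrong: with |xy| ≤ p, y cannot include b's when s starts with p a's.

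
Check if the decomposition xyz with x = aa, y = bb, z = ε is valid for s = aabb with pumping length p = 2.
Violated: |xy| ≤ p

The decomposition x = aa, y = bb, z = ε for s = aabb with p = 2
violates the constraint: |xy| ≤ p

|xy| = |aabb| = 4 > 2 = p. The decomposition puts too many characters in xy.

Pumping lemma constraints:
1. xyz = s (decomposition is valid)
2. |xy| ≤ p
3. |y| > 0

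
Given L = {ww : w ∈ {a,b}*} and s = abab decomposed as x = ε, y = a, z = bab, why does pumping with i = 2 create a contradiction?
xy²z = aabab ∉ L

Pumping with i = 2 replaces y = a by y² = aa:
- Original: s = xyz = abab; abab splits into halves ab · ab, which are equal, so it is in L (w = ab)
- Pumped: xy²z = ε · aa · bab = aabab
- aabab has odd length 5, so it cannot be written as ww and is not in L

The pumping lemma would require xy²z ∈ L, so this decomposition yields a contradiction.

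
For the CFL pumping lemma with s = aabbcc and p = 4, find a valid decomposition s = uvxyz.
u='a', v='a', x='bb', y='c', z='c'

For s = aabbcc with pumping length p = 4:

One valid decomposition:
- u = 'a'
- v = 'a'
- x = 'bb'
- y = 'c'
- z = 'c'

Verification:
- uvxyz = 'a' + 'a' + 'bb' + 'c' + 'c' = aabbcc ✓
- |vxy| = |'abbc'| = 4 ≤ 4 ✓
- |vy| = |'ac'| = 2 > 0 ✓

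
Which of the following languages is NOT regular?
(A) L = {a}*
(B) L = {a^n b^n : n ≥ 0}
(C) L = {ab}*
(B) {a^n b^n : n ≥ 0}

(B) L = {a^n b^n : n ≥ 0} is NOT regular.

The pumping lemma can be used to prove this:
After pumping, the number of a's and b's become unequal

The other languages are regular because they can be recognized by finite automata.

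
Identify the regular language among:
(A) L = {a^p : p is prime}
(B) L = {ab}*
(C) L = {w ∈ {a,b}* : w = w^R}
(B) {ab}*

(B) L = {ab}* is regular.

This can be recognized by a finite automaton (DFA/NFA).
Regular expressions like {ab}* define regular languages.

The other choices are not regular:
- {w ∈ {a,b}* : w = w^R}: After pumping, the string is no longer symmetric
- {a^p : p is prime}: After pumping, the length becomes composite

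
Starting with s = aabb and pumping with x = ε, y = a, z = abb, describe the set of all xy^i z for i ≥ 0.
{xy^i z : i ≥ 0} = {a^(i+1) b^2 : i ≥ 0} = {abb, aabb, aaabb, ...}

With x = ε, y = a, z = abb: Starting with aabb and pumping the first 'a' (z = abb keeps the second 'a'), we get strings with i+1 a's followed by 2 b's for i = 0, 1, 2, ...; note bb is not produced because z always contributes one a.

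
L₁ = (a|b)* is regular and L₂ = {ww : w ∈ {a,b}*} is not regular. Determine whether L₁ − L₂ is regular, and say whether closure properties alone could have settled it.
No — L₁ − L₂ is not regular.

L₁ − L₂ is the complement of {ww} within {a,b}*. If it were regular, its complement {ww} would be regular as well (regular languages are closed under complement) — contradiction. So L₁ − L₂ is not regular.

Note that the bare facts "L₁ regular, L₂ non-regular" do not settle the question by themselves: the closure of regular languages under ∪, ∩, complement and difference applies only when BOTH operands are regular. With a non-regular operand the result can come out regular or non-regular depending on the specific languages, so one has to work out L₁ − L₂ for this particular pair, as above.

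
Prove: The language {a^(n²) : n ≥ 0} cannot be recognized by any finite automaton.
Assume for contradiction that L is regular, and let p ≥ 1 be the pumping length given by the pumping lemma.
Choose s = a^(p²). Then s ∈ L and |s| = p² ≥ p.
By the pumping lemma, s = xyz for some x, y, z with |xy| ≤ p, |y| ≥ 1, and xy^i z ∈ L for every i ≥ 0.
Here y = a^k for some k with 1 ≤ k ≤ |xy| ≤ p.

Take i = 2: |xy²z| = p² + k.
Now p² < p² + k ≤ p² + p < p² + 2p + 1 = (p + 1)².
So |xy²z| lies strictly between the consecutive squares p² and (p + 1)², hence is not a perfect square, and xy²z ∉ L.

This contradicts the pumping lemma, which requires xy^i z ∈ L for all i ≥ 0.
Hence L = {a^(n²) : n ≥ 0} is not regular. ∎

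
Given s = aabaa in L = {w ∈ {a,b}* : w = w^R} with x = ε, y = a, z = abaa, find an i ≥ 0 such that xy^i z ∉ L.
i = 0

xy⁰z = ε · ε · abaa = abaa; abaa reversed is aaba ≠ abaa, so it is not a palindrome and is not in L.
(Other choices also work, e.g. i = 2, 3; only i = 1 is guaranteed to stay in L since xy¹z = s.)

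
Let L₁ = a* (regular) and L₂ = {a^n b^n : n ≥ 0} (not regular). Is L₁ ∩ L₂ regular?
Yes — L₁ ∩ L₂ is regular.

A string of a* contains no b's, and the only string of {a^n b^n} with no b's is ε (n = 0). So L₁ ∩ L₂ = {ε}, a finite language, which is regular.

Note that the bare facts "L₁ regular, L₂ non-regular" do not settle the question by themselves: the closure of regular languages under ∪, ∩, complement and difference applies only when BOTH operands are regular. With a non-regular operand the result can come out regular or non-regular depending on the specific languages, so one has to work out L₁ ∩ L₂ for this particular pair, as above.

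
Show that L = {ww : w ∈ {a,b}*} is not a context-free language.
Assume for contradiction that L is context-free, and let p ≥ 1 be the pumping length given by the pumping lemma for CFLs.
Choose s = a^p b^p a^p b^p. Then s ∈ L (take w = a^p b^p) and |s| = 4p ≥ p.
By the CFL pumping lemma, s = uvxyz for some u, v, x, y, z with |vxy| ≤ p, |vy| ≥ 1, and uv^i xy^i z ∈ L for every i ≥ 0.

Write s as four blocks A₁ B₁ A₂ B₂ with A₁ = A₂ = a^p and B₁ = B₂ = b^p. Since |vxy| ≤ p, the window vxy lies inside at most two adjacent blocks. Take i = 0 and let t = uxz, so |t| = 4p − |vy| with 1 ≤ |vy| ≤ p. If |t| is odd, t ∉ L immediately, so assume |vy| is even (hence |vy| ≥ 2) and |t|/2 = 2p − |vy|/2, which satisfies p ≤ |t|/2 ≤ 2p − 1.

Case 1 (vxy inside A₁B₁): t = a^(p−j) b^(p−l) a^p b^p with j + l = |vy|. The second half of t has length < 2p, so it is a suffix of the trailing a^p b^p and ends in b; the first half is a^(p−j) b^(p−l) a^((j+l)/2), which ends in a because (j+l)/2 ≥ 1. The halves differ, so t ∉ L.

Case 2 (vxy inside B₁A₂, straddling the middle): t = a^p b^(p−j) a^(p−l) b^p with j + l = |vy|. If t = ww, then w is a prefix of t of length ≥ p, so w begins with a^p; and w is a suffix of t of length ≥ p, so w ends with b^p. That forces |w| ≥ 2p, contradicting |w| = |t|/2 ≤ 2p − 1. So t ∉ L.

Case 3 (vxy inside A₂B₂): t = a^p b^p a^(p−j) b^(p−l) with j + l = |vy|. The first half of t is a prefix of a^p b^p, so it begins with a; the second half is b^((j+l)/2) a^(p−j) b^(p−l), which begins with b. The halves differ, so t ∉ L.

In every case uv⁰xy⁰z = uxz ∉ L.

This contradicts the CFL pumping lemma, which requires uv^i xy^i z ∈ L for all i ≥ 0.
Hence L = {ww : w ∈ {a,b}*} is not context-free. ∎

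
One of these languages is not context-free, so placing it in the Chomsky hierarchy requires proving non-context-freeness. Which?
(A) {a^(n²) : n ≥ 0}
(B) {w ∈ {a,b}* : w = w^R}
(A) {a^(n²) : n ≥ 0}

(A) {a^(n²) : n ≥ 0} requires the CFL pumping lemma.

- {w ∈ {a,b}* : w = w^R} is context-free (but not regular)
  • Can be shown non-regular with the regular pumping lemma
  • After pumping, the string is no longer symmetric

- {a^(n²) : n ≥ 0} is NOT context-free
  • Requires the CFL pumping lemma to prove
  • Gaps between squares grow unboundedly

The CFL pumping lemma is "stronger" in that it can prove non-membership
in the larger class of context-free languages.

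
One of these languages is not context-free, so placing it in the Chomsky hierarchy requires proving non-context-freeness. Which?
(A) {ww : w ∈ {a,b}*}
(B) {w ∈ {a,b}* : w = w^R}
(A) {ww : w ∈ {a,b}*}

(A) {ww : w ∈ {a,b}*} requires the CFL pumping lemma.

- {w ∈ {a,b}* : w = w^R} is context-free (but not regular)
  • Can be shown non-regular with the regular pumping lemma
  • After pumping, the string is no longer symmetric

- {ww : w ∈ {a,b}*} is NOT context-free
  • Requires the CFL pumping lemma to prove
  • Even a PDA cannot compare two arbitrary halves symbol by symbol; CFL pumping on a^p b^p a^p b^p fails

The CFL pumping lemma is "stronger" in that it can prove non-membership
in the larger class of context-free languages.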